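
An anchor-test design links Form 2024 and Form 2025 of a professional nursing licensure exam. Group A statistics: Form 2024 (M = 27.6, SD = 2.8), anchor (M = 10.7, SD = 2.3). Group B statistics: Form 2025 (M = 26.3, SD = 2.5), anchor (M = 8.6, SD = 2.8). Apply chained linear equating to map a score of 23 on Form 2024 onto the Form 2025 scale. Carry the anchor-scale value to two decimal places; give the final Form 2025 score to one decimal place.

24.8

Form 2024 → anchor (Group A): v = (2.3/2.8)(23 − 27.6) + 10.7 = 6.92
anchor → Form 2025 (Group B): y = (2.5/2.8)(6.92 − 8.6) + 26.3 = 24.8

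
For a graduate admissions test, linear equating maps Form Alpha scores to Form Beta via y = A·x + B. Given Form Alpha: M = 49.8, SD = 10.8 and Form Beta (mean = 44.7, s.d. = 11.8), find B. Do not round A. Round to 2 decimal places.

-9.71

A = SD_Y / SD_X = 11.8 / 10.8 = 1.092593
B = M_Y − A·M_X = 44.7 − 1.092593 × 49.8 = -9.71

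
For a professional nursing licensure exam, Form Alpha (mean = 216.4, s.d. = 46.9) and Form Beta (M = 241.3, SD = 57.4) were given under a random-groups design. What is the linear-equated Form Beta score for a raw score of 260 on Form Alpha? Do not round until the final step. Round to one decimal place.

Linear equating: y = (SD_Y/SD_X)(x − M_X) + M_Y
y = (57.4/46.9)(260 − 216.4) + 241.3
y = 1.223881 × 43.6 + 241.3 = 53.3612 + 241.3 = 294.7

294.7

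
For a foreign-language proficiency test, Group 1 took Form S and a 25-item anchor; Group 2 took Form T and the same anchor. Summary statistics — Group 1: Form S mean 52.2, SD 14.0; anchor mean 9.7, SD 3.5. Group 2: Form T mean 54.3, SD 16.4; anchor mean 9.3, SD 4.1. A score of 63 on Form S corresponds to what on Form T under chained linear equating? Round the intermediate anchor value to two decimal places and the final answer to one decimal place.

66.7

Form S → anchor (Group 1): v = (3.5/14.0)(63 − 52.2) + 9.7 = 12.40
anchor → Form T (Group 2): y = (16.4/4.1)(12.40 − 9.3) + 54.3 = 66.7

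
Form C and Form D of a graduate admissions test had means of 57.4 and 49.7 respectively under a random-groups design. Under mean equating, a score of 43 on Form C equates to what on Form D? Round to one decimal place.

Mean equating: y = x + (M_Y − M_X) = 43 + (49.7 − 57.4) = 35.3

35.3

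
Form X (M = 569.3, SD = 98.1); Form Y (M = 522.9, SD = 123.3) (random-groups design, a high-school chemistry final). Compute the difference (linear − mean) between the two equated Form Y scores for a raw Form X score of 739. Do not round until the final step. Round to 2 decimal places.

Mean-equated: 739 + (522.9 − 569.3) = 692.60
Linear-equated: (123.3/98.1)(739 − 569.3) + 522.9 = 736.193
Difference = 736.193 − 692.60 = 43.59

43.59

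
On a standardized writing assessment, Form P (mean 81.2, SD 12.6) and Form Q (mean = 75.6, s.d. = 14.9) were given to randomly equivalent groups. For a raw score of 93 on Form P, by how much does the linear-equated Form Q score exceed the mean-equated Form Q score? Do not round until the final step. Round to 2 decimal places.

Mean-equated: 93 + (75.6 − 81.2) = 87.40
Linear-equated: (14.9/12.6)(93 − 81.2) + 75.6 = 89.554
Difference = 89.554 − 87.40 = 2.15

2.15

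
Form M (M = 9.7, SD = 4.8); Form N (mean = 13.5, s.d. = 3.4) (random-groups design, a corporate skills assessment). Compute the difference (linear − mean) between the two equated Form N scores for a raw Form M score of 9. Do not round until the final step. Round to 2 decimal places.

Mean-equated: 9 + (13.5 − 9.7) = 12.80
Linear-equated: (3.4/4.8)(9 − 9.7) + 13.5 = 13.004
Difference = 13.004 − 12.80 = 0.20

0.20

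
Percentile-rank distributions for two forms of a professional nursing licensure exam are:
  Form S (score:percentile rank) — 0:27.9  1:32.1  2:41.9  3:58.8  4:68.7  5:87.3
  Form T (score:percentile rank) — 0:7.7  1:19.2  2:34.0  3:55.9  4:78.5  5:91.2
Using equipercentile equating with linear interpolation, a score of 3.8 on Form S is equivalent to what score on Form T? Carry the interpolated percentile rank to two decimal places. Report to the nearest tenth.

PR of 3.8 on Form S: 58.8 + (3.8 − 3)/(4 − 3) × (68.7 − 58.8) = 66.72
On Form T, PR 66.72 falls between score 3 (PR 55.9) and 4 (PR 78.5).
Interpolate: 3 + (66.72 − 55.9)/(78.5 − 55.9) × (4 − 3) = 3.5

3.5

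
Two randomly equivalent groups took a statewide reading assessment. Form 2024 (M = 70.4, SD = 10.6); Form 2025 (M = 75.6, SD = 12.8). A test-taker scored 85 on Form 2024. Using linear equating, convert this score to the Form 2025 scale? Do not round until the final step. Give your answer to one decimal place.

93.2

Linear equating: y = (SD_Y/SD_X)(x − M_X) + M_Y
y = (12.8/10.6)(85 − 70.4) + 75.6
y = 1.207547 × 14.6 + 75.6 = 17.6302 + 75.6 = 93.2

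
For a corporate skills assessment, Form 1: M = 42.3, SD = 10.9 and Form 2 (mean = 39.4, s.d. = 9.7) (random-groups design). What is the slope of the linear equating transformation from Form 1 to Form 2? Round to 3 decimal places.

A = SD_Y / SD_X = 9.7 / 10.9 = 0.890

0.890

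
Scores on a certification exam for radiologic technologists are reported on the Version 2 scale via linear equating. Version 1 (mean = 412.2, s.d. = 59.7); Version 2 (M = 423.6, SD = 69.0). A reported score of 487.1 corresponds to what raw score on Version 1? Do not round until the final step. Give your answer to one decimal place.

467.1

Invert y = (SD_Y/SD_X)(x − M_X) + M_Y:
x = (SD_X/SD_Y)(y − M_Y) + M_X = (59.7/69.0)(487.1 − 423.6) + 412.2
x = 0.865217 × 63.500 + 412.2 = 467.1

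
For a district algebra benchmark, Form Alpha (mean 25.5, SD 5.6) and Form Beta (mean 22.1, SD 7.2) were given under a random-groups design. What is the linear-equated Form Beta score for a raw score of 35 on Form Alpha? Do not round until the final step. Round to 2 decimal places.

Linear equating: y = (SD_Y/SD_X)(x − M_X) + M_Y
y = (7.2/5.6)(35 − 25.5) + 22.1
y = 1.285714 × 9.5 + 22.1 = 12.2143 + 22.1 = 34.31

34.31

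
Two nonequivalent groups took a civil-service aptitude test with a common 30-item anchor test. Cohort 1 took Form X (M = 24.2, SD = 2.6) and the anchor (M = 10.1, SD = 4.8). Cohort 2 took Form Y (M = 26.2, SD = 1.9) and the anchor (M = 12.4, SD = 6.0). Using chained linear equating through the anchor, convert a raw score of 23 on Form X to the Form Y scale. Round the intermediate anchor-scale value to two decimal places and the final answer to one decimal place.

Form X → anchor (Cohort 1): v = (4.8/2.6)(23 − 24.2) + 10.1 = 7.88
anchor → Form Y (Cohort 2): y = (1.9/6.0)(7.88 − 12.4) + 26.2 = 24.8

24.8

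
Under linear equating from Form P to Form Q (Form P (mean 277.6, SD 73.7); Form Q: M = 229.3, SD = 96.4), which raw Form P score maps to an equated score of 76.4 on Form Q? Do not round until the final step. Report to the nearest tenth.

Invert y = (SD_Y/SD_X)(x − M_X) + M_Y:
x = (SD_X/SD_Y)(y − M_Y) + M_X = (73.7/96.4)(76.4 − 229.3) + 277.6
x = 0.764523 × -152.900 + 277.6 = 160.7

160.7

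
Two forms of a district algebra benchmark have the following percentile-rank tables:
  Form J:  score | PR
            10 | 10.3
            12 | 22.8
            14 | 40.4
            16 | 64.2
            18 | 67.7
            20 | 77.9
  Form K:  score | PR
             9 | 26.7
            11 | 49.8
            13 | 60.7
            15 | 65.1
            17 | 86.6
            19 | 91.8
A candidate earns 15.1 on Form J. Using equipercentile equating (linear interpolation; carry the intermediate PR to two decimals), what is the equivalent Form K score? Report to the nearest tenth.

PR of 15.1 on Form J: 40.4 + (15.1 − 14)/(16 − 14) × (64.2 − 40.4) = 53.49
On Form K, PR 53.49 falls between score 11 (PR 49.8) and 13 (PR 60.7).
Interpolate: 11 + (53.49 − 49.8)/(60.7 − 49.8) × (13 − 11) = 11.7

11.7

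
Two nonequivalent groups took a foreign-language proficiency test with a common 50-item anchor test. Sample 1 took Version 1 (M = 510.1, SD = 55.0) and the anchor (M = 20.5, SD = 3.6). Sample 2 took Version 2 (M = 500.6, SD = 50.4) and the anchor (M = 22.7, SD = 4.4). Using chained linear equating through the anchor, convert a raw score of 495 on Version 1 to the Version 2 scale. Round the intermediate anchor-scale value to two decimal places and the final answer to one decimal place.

464.1

Version 1 → anchor (Sample 1): v = (3.6/55.0)(495 − 510.1) + 20.5 = 19.51
anchor → Version 2 (Sample 2): y = (50.4/4.4)(19.51 − 22.7) + 500.6 = 464.1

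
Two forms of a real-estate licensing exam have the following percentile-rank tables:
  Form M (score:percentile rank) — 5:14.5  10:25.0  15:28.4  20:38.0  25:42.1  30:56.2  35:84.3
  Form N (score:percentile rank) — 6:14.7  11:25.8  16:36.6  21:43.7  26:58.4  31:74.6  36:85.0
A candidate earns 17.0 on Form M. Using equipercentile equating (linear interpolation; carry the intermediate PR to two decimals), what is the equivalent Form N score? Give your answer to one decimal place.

14.0

PR of 17.0 on Form M: 28.4 + (17.0 − 15)/(20 − 15) × (38.0 − 28.4) = 32.24
On Form N, PR 32.24 falls between score 11 (PR 25.8) and 16 (PR 36.6).
Interpolate: 11 + (32.24 − 25.8)/(36.6 − 25.8) × (16 − 11) = 14.0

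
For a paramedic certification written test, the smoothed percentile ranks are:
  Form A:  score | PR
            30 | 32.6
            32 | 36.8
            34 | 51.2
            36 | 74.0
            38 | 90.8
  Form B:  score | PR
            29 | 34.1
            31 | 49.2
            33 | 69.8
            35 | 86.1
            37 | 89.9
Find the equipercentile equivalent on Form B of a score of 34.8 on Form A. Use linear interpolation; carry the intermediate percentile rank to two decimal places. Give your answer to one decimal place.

32.1

PR of 34.8 on Form A: 51.2 + (34.8 − 34)/(36 − 34) × (74.0 − 51.2) = 60.32
On Form B, PR 60.32 falls between score 31 (PR 49.2) and 33 (PR 69.8).
Interpolate: 31 + (60.32 − 49.2)/(69.8 − 49.2) × (33 − 31) = 32.1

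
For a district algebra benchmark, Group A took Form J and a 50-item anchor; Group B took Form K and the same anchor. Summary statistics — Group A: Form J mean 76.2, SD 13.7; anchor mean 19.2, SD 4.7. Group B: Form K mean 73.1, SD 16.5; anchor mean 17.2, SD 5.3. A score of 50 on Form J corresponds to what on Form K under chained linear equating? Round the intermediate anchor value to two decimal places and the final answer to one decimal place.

51.3

Form J → anchor (Group A): v = (4.7/13.7)(50 − 76.2) + 19.2 = 10.21
anchor → Form K (Group B): y = (16.5/5.3)(10.21 − 17.2) + 73.1 = 51.3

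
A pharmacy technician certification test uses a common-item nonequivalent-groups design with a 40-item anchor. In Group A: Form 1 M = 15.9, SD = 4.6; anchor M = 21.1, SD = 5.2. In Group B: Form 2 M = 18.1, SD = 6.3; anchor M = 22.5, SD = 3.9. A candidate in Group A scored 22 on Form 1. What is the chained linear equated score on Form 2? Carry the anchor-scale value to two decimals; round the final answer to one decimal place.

Form 1 → anchor (Group A): v = (5.2/4.6)(22 − 15.9) + 21.1 = 28.00
anchor → Form 2 (Group B): y = (6.3/3.9)(28.00 − 22.5) + 18.1 = 27.0

27.0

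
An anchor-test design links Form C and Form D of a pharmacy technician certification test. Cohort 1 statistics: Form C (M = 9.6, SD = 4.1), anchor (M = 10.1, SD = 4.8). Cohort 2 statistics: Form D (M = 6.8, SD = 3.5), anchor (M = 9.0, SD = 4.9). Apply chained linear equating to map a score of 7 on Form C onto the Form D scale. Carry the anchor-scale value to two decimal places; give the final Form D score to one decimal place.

5.4

Form C → anchor (Cohort 1): v = (4.8/4.1)(7 − 9.6) + 10.1 = 7.06
anchor → Form D (Cohort 2): y = (3.5/4.9)(7.06 − 9.0) + 6.8 = 5.4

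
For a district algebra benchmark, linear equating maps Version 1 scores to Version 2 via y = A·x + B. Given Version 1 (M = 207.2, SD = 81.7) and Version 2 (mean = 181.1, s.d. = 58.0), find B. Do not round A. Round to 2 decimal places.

A = SD_Y / SD_X = 58.0 / 81.7 = 0.709914
B = M_Y − A·M_X = 181.1 − 0.709914 × 207.2 = 34.01

34.01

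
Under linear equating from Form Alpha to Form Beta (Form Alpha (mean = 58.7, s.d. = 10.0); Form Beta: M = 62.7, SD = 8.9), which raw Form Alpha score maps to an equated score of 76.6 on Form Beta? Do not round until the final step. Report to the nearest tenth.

74.3

Invert y = (SD_Y/SD_X)(x − M_X) + M_Y:
x = (SD_X/SD_Y)(y − M_Y) + M_X = (10.0/8.9)(76.6 − 62.7) + 58.7
x = 1.123596 × 13.900 + 58.7 = 74.3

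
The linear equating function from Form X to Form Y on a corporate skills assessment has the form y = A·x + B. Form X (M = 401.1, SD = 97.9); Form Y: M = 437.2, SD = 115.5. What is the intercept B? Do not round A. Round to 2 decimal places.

-36.01

A = SD_Y / SD_X = 115.5 / 97.9 = 1.179775
B = M_Y − A·M_X = 437.2 − 1.179775 × 401.1 = -36.01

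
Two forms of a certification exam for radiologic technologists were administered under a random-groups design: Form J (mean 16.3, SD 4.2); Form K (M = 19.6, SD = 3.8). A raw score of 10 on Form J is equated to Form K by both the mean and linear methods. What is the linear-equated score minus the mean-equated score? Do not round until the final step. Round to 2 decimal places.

Mean-equated: 10 + (19.6 − 16.3) = 13.30
Linear-equated: (3.8/4.2)(10 − 16.3) + 19.6 = 13.900
Difference = 13.900 − 13.30 = 0.60

0.60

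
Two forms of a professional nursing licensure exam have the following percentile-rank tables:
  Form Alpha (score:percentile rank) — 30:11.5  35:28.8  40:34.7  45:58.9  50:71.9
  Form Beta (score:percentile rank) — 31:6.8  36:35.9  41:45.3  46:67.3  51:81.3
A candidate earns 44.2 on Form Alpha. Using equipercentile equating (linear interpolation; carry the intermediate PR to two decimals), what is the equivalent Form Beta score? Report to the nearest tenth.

PR of 44.2 on Form Alpha: 34.7 + (44.2 − 40)/(45 − 40) × (58.9 − 34.7) = 55.03
On Form Beta, PR 55.03 falls between score 41 (PR 45.3) and 46 (PR 67.3).
Interpolate: 41 + (55.03 − 45.3)/(67.3 − 45.3) × (46 − 41) = 43.2

43.2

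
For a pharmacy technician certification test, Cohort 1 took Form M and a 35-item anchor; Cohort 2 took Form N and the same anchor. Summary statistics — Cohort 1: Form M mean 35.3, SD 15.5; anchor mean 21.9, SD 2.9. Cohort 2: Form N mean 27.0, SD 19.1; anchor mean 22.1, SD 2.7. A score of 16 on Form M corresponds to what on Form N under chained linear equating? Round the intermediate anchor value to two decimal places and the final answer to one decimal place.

0.0

Form M → anchor (Cohort 1): v = (2.9/15.5)(16 − 35.3) + 21.9 = 18.29
anchor → Form N (Cohort 2): y = (19.1/2.7)(18.29 − 22.1) + 27.0 = 0.0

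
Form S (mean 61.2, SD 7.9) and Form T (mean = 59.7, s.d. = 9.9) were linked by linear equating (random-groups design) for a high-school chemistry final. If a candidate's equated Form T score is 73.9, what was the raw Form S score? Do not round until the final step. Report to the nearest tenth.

Invert y = (SD_Y/SD_X)(x − M_X) + M_Y:
x = (SD_X/SD_Y)(y − M_Y) + M_X = (7.9/9.9)(73.9 − 59.7) + 61.2
x = 0.797980 × 14.200 + 61.2 = 72.5

72.5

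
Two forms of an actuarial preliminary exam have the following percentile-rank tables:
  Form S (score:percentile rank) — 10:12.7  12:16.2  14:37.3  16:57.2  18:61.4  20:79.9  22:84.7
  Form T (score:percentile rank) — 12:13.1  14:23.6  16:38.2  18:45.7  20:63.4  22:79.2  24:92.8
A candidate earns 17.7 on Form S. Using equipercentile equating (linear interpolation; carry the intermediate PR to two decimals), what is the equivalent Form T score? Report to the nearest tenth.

PR of 17.7 on Form S: 57.2 + (17.7 − 16)/(18 − 16) × (61.4 − 57.2) = 60.77
On Form T, PR 60.77 falls between score 18 (PR 45.7) and 20 (PR 63.4).
Interpolate: 18 + (60.77 − 45.7)/(63.4 − 45.7) × (20 − 18) = 19.7

19.7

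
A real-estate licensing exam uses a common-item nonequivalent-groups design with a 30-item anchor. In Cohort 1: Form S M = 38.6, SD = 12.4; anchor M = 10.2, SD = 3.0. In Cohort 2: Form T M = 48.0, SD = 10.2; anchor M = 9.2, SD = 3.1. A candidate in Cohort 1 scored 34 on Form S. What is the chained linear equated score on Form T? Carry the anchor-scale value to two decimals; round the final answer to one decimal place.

Form S → anchor (Cohort 1): v = (3.0/12.4)(34 − 38.6) + 10.2 = 9.09
anchor → Form T (Cohort 2): y = (10.2/3.1)(9.09 − 9.2) + 48.0 = 47.6

47.6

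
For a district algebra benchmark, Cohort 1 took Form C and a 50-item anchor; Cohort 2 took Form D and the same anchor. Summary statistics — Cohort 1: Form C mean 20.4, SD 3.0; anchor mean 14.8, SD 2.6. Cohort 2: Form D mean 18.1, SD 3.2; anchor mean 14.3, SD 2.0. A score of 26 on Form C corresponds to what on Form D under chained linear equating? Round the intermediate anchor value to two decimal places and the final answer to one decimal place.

Form C → anchor (Cohort 1): v = (2.6/3.0)(26 − 20.4) + 14.8 = 19.65
anchor → Form D (Cohort 2): y = (3.2/2.0)(19.65 − 14.3) + 18.1 = 26.7

26.7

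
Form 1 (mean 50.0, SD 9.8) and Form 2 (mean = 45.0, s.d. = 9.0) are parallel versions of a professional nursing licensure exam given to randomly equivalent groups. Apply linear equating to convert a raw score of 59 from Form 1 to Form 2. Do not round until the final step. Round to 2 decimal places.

53.27

Linear equating: y = (SD_Y/SD_X)(x − M_X) + M_Y
y = (9.0/9.8)(59 − 50.0) + 45.0
y = 0.918367 × 9.0 + 45.0 = 8.2653 + 45.0 = 53.27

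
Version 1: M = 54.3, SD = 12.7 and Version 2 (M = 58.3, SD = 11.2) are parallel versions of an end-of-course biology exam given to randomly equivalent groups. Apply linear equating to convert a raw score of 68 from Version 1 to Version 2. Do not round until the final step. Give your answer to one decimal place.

70.4

Linear equating: y = (SD_Y/SD_X)(x − M_X) + M_Y
y = (11.2/12.7)(68 − 54.3) + 58.3
y = 0.881890 × 13.7 + 58.3 = 12.0819 + 58.3 = 70.4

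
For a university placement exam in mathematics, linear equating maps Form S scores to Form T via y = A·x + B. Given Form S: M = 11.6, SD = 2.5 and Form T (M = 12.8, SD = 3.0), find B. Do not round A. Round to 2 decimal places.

A = SD_Y / SD_X = 3.0 / 2.5 = 1.200000
B = M_Y − A·M_X = 12.8 − 1.200000 × 11.6 = -1.12

-1.12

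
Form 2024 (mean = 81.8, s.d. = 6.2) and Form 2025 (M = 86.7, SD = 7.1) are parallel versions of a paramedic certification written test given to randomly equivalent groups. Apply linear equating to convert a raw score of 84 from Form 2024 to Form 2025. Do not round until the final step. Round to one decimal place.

89.2

Linear equating: y = (SD_Y/SD_X)(x − M_X) + M_Y
y = (7.1/6.2)(84 − 81.8) + 86.7
y = 1.145161 × 2.2 + 86.7 = 2.5194 + 86.7 = 89.2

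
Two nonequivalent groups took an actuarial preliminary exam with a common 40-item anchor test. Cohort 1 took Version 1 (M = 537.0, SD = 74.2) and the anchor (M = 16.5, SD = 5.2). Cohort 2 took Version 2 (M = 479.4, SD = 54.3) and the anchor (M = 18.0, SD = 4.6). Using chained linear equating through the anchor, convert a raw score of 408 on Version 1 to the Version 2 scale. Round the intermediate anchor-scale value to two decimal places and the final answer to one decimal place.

Version 1 → anchor (Cohort 1): v = (5.2/74.2)(408 − 537.0) + 16.5 = 7.46
anchor → Version 2 (Cohort 2): y = (54.3/4.6)(7.46 − 18.0) + 479.4 = 355.0

355.0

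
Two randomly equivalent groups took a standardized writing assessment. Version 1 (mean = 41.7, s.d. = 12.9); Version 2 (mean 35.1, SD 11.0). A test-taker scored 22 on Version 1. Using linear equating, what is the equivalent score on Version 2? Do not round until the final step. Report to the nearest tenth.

Linear equating: y = (SD_Y/SD_X)(x − M_X) + M_Y
y = (11.0/12.9)(22 − 41.7) + 35.1
y = 0.852713 × -19.7 + 35.1 = -16.7984 + 35.1 = 18.3

18.3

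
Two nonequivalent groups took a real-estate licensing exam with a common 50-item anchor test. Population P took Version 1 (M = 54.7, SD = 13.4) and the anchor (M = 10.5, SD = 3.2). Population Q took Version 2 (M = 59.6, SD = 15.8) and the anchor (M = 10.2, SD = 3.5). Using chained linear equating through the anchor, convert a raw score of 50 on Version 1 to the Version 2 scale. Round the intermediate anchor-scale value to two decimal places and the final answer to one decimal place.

55.9

Version 1 → anchor (Population P): v = (3.2/13.4)(50 − 54.7) + 10.5 = 9.38
anchor → Version 2 (Population Q): y = (15.8/3.5)(9.38 − 10.2) + 59.6 = 55.9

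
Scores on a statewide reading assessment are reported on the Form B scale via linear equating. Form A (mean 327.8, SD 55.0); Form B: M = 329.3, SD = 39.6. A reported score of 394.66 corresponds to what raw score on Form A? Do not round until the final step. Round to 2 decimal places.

418.58

Invert y = (SD_Y/SD_X)(x − M_X) + M_Y:
x = (SD_X/SD_Y)(y − M_Y) + M_X = (55.0/39.6)(394.66 − 329.3) + 327.8
x = 1.388889 × 65.360 + 327.8 = 418.58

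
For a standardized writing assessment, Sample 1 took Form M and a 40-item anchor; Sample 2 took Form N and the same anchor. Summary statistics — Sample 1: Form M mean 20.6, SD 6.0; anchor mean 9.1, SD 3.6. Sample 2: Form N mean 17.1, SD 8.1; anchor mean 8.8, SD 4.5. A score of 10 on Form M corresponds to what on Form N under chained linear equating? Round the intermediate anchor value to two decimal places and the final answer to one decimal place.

6.2

Form M → anchor (Sample 1): v = (3.6/6.0)(10 − 20.6) + 9.1 = 2.74
anchor → Form N (Sample 2): y = (8.1/4.5)(2.74 − 8.8) + 17.1 = 6.2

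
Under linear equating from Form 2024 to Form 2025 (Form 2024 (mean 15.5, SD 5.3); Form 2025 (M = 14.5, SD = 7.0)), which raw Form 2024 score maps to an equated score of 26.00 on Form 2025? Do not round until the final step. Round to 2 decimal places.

24.21

Invert y = (SD_Y/SD_X)(x − M_X) + M_Y:
x = (SD_X/SD_Y)(y − M_Y) + M_X = (5.3/7.0)(26.00 − 14.5) + 15.5
x = 0.757143 × 11.500 + 15.5 = 24.21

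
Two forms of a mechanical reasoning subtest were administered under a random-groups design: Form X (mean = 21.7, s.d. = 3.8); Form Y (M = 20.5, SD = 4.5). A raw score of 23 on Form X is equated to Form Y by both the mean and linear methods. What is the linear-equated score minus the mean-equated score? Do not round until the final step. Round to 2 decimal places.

Mean-equated: 23 + (20.5 − 21.7) = 21.80
Linear-equated: (4.5/3.8)(23 − 21.7) + 20.5 = 22.039
Difference = 22.039 − 21.80 = 0.24

0.24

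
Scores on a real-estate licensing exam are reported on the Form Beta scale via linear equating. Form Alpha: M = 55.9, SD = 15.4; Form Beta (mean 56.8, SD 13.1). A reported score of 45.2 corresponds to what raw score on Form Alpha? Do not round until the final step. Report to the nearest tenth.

Invert y = (SD_Y/SD_X)(x − M_X) + M_Y:
x = (SD_X/SD_Y)(y − M_Y) + M_X = (15.4/13.1)(45.2 − 56.8) + 55.9
x = 1.175573 × -11.600 + 55.9 = 42.3

42.3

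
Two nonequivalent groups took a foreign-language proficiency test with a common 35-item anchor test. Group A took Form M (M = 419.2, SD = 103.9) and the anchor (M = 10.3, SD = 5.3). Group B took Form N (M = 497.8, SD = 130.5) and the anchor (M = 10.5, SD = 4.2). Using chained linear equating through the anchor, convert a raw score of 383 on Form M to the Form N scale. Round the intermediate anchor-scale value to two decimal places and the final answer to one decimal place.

Form M → anchor (Group A): v = (5.3/103.9)(383 − 419.2) + 10.3 = 8.45
anchor → Form N (Group B): y = (130.5/4.2)(8.45 − 10.5) + 497.8 = 434.1

434.1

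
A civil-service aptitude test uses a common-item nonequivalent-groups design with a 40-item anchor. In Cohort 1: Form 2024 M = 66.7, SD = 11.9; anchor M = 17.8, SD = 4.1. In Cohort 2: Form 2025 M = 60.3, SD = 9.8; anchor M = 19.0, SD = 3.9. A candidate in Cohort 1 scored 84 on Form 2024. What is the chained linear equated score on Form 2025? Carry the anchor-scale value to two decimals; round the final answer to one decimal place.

72.3

Form 2024 → anchor (Cohort 1): v = (4.1/11.9)(84 − 66.7) + 17.8 = 23.76
anchor → Form 2025 (Cohort 2): y = (9.8/3.9)(23.76 − 19.0) + 60.3 = 72.3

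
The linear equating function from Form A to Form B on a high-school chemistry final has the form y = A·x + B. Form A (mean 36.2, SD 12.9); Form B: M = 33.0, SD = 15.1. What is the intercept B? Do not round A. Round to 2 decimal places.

A = SD_Y / SD_X = 15.1 / 12.9 = 1.170543
B = M_Y − A·M_X = 33.0 − 1.170543 × 36.2 = -9.37

-9.37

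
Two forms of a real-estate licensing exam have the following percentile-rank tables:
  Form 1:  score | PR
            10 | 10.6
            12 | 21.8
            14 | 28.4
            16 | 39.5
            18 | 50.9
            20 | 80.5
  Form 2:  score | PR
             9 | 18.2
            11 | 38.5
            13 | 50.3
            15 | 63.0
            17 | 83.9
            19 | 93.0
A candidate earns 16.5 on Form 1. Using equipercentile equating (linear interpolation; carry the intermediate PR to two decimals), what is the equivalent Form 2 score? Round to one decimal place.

11.7

PR of 16.5 on Form 1: 39.5 + (16.5 − 16)/(18 − 16) × (50.9 − 39.5) = 42.35
On Form 2, PR 42.35 falls between score 11 (PR 38.5) and 13 (PR 50.3).
Interpolate: 11 + (42.35 − 38.5)/(50.3 − 38.5) × (13 − 11) = 11.7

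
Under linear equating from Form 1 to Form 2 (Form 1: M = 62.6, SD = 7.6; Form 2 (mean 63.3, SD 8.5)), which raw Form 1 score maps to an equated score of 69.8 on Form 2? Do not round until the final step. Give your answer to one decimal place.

68.4

Invert y = (SD_Y/SD_X)(x − M_X) + M_Y:
x = (SD_X/SD_Y)(y − M_Y) + M_X = (7.6/8.5)(69.8 − 63.3) + 62.6
x = 0.894118 × 6.500 + 62.6 = 68.4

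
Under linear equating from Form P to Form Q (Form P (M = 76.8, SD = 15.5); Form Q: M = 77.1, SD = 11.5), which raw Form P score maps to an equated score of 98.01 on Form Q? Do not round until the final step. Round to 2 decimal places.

Invert y = (SD_Y/SD_X)(x − M_X) + M_Y:
x = (SD_X/SD_Y)(y − M_Y) + M_X = (15.5/11.5)(98.01 − 77.1) + 76.8
x = 1.347826 × 20.910 + 76.8 = 104.98

104.98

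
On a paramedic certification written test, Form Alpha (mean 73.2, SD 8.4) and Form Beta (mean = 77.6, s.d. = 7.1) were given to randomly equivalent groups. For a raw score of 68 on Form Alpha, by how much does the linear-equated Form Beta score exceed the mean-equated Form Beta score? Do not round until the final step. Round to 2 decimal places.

Mean-equated: 68 + (77.6 − 73.2) = 72.40
Linear-equated: (7.1/8.4)(68 − 73.2) + 77.6 = 73.205
Difference = 73.205 − 72.40 = 0.80

0.80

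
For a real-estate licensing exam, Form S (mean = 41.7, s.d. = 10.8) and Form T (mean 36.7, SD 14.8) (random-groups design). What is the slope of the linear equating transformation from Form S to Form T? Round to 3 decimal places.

A = SD_Y / SD_X = 14.8 / 10.8 = 1.370

1.370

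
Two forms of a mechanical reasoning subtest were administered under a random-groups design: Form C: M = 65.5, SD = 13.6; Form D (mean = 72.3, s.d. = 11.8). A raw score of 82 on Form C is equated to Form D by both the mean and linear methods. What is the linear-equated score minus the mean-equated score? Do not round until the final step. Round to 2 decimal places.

-2.18

Mean-equated: 82 + (72.3 − 65.5) = 88.80
Linear-equated: (11.8/13.6)(82 − 65.5) + 72.3 = 86.616
Difference = 86.616 − 88.80 = -2.18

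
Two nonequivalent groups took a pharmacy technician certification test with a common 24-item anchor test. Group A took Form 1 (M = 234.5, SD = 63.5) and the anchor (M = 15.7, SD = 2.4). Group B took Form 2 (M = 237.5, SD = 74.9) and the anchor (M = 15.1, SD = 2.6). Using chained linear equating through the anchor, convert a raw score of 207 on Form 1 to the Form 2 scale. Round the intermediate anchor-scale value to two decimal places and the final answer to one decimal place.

Form 1 → anchor (Group A): v = (2.4/63.5)(207 − 234.5) + 15.7 = 14.66
anchor → Form 2 (Group B): y = (74.9/2.6)(14.66 − 15.1) + 237.5 = 224.8

224.8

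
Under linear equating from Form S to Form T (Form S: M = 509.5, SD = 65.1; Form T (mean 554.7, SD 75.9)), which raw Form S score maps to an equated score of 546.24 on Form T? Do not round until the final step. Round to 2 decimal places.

502.24

Invert y = (SD_Y/SD_X)(x − M_X) + M_Y:
x = (SD_X/SD_Y)(y − M_Y) + M_X = (65.1/75.9)(546.24 − 554.7) + 509.5
x = 0.857708 × -8.460 + 509.5 = 502.24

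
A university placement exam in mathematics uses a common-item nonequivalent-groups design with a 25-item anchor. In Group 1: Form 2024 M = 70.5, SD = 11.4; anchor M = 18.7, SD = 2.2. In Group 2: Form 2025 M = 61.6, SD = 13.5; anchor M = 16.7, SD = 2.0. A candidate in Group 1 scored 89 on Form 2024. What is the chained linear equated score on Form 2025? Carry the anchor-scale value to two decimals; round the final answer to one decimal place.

Form 2024 → anchor (Group 1): v = (2.2/11.4)(89 − 70.5) + 18.7 = 22.27
anchor → Form 2025 (Group 2): y = (13.5/2.0)(22.27 − 16.7) + 61.6 = 99.2

99.2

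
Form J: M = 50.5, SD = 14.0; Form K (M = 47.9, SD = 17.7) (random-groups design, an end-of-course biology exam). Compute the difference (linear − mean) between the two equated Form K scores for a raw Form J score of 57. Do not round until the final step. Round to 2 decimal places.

Mean-equated: 57 + (47.9 − 50.5) = 54.40
Linear-equated: (17.7/14.0)(57 − 50.5) + 47.9 = 56.118
Difference = 56.118 − 54.40 = 1.72

1.72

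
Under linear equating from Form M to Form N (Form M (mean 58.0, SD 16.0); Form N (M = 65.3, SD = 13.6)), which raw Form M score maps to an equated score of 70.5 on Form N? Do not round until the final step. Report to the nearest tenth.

Invert y = (SD_Y/SD_X)(x − M_X) + M_Y:
x = (SD_X/SD_Y)(y − M_Y) + M_X = (16.0/13.6)(70.5 − 65.3) + 58.0
x = 1.176471 × 5.200 + 58.0 = 64.1

64.1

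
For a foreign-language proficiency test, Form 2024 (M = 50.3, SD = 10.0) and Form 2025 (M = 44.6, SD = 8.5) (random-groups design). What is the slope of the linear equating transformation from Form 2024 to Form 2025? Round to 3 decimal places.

0.850

A = SD_Y / SD_X = 8.5 / 10.0 = 0.850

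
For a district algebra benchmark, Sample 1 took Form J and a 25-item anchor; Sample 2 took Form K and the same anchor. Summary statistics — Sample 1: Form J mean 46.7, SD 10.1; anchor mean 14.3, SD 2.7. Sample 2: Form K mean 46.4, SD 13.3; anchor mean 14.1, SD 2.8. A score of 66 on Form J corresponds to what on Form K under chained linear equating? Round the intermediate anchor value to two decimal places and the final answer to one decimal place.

Form J → anchor (Sample 1): v = (2.7/10.1)(66 − 46.7) + 14.3 = 19.46
anchor → Form K (Sample 2): y = (13.3/2.8)(19.46 − 14.1) + 46.4 = 71.9

71.9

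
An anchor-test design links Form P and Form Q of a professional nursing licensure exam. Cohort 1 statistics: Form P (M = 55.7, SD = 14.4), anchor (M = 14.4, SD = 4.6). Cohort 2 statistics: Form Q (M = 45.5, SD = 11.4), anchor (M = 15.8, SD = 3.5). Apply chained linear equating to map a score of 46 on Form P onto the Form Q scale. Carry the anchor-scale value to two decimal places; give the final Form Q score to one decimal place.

Form P → anchor (Cohort 1): v = (4.6/14.4)(46 − 55.7) + 14.4 = 11.30
anchor → Form Q (Cohort 2): y = (11.4/3.5)(11.30 − 15.8) + 45.5 = 30.8

30.8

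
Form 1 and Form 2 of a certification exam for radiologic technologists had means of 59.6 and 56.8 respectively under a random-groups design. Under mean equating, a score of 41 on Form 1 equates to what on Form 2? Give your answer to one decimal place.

38.2

Mean equating: y = x + (M_Y − M_X) = 41 + (56.8 − 59.6) = 38.2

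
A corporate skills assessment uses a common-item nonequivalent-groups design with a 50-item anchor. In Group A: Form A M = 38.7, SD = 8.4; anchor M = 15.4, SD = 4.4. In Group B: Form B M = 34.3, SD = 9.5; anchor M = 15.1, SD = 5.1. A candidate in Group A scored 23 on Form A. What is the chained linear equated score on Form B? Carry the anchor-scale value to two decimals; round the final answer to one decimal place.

19.5

Form A → anchor (Group A): v = (4.4/8.4)(23 − 38.7) + 15.4 = 7.18
anchor → Form B (Group B): y = (9.5/5.1)(7.18 − 15.1) + 34.3 = 19.5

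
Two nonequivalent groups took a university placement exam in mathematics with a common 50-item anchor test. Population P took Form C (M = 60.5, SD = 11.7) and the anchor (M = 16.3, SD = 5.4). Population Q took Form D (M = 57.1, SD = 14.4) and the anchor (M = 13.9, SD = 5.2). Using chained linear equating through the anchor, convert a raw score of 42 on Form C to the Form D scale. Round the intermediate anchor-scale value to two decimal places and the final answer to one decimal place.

40.1

Form C → anchor (Population P): v = (5.4/11.7)(42 − 60.5) + 16.3 = 7.76
anchor → Form D (Population Q): y = (14.4/5.2)(7.76 − 13.9) + 57.1 = 40.1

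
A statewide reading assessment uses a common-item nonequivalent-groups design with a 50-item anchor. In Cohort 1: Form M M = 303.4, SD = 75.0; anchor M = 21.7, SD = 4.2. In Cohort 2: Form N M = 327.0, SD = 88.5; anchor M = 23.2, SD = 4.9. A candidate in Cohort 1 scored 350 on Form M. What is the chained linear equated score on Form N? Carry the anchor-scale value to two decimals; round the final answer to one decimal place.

Form M → anchor (Cohort 1): v = (4.2/75.0)(350 − 303.4) + 21.7 = 24.31
anchor → Form N (Cohort 2): y = (88.5/4.9)(24.31 − 23.2) + 327.0 = 347.0

347.0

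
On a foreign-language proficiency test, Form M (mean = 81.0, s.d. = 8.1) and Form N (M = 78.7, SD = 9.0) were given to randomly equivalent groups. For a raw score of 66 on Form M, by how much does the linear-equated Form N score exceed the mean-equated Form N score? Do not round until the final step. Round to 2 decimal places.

-1.67

Mean-equated: 66 + (78.7 − 81.0) = 63.70
Linear-equated: (9.0/8.1)(66 − 81.0) + 78.7 = 62.033
Difference = 62.033 − 63.70 = -1.67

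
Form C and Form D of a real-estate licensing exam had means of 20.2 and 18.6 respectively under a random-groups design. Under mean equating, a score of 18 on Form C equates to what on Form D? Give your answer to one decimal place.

16.4

Mean equating: y = x + (M_Y − M_X) = 18 + (18.6 − 20.2) = 16.4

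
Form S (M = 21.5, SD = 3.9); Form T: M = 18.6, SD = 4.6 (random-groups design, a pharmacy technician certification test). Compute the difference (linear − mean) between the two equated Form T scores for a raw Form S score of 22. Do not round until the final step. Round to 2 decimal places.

Mean-equated: 22 + (18.6 − 21.5) = 19.10
Linear-equated: (4.6/3.9)(22 − 21.5) + 18.6 = 19.190
Difference = 19.190 − 19.10 = 0.09

0.09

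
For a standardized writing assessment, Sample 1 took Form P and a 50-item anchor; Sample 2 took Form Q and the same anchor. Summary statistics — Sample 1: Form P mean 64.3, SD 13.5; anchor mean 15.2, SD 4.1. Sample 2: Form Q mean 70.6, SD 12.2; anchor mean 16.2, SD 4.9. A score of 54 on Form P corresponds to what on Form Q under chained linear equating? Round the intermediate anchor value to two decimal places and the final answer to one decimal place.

Form P → anchor (Sample 1): v = (4.1/13.5)(54 − 64.3) + 15.2 = 12.07
anchor → Form Q (Sample 2): y = (12.2/4.9)(12.07 − 16.2) + 70.6 = 60.3

60.3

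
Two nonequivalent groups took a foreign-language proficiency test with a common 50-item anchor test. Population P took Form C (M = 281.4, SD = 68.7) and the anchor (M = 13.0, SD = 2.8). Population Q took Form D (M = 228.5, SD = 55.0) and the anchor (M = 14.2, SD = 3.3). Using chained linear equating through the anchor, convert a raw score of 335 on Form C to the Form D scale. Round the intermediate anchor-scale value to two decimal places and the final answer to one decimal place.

Form C → anchor (Population P): v = (2.8/68.7)(335 − 281.4) + 13.0 = 15.18
anchor → Form D (Population Q): y = (55.0/3.3)(15.18 − 14.2) + 228.5 = 244.8

244.8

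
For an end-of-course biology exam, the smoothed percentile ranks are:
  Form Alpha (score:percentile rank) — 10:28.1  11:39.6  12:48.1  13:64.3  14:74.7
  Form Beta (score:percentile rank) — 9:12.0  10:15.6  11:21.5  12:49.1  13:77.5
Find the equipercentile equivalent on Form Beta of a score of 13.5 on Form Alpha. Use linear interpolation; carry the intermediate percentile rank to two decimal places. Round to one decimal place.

12.7

PR of 13.5 on Form Alpha: 64.3 + (13.5 − 13)/(14 − 13) × (74.7 − 64.3) = 69.50
On Form Beta, PR 69.50 falls between score 12 (PR 49.1) and 13 (PR 77.5).
Interpolate: 12 + (69.50 − 49.1)/(77.5 − 49.1) × (13 − 12) = 12.7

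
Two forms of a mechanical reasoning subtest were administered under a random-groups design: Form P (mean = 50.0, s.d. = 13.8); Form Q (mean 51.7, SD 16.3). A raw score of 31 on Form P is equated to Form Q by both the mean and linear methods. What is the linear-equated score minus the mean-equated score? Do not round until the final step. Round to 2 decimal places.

Mean-equated: 31 + (51.7 − 50.0) = 32.70
Linear-equated: (16.3/13.8)(31 − 50.0) + 51.7 = 29.258
Difference = 29.258 − 32.70 = -3.44

-3.44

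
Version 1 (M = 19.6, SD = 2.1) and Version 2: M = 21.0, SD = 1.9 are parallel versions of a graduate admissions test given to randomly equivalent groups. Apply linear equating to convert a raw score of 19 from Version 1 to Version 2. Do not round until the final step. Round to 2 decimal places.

Linear equating: y = (SD_Y/SD_X)(x − M_X) + M_Y
y = (1.9/2.1)(19 − 19.6) + 21.0
y = 0.904762 × -0.6 + 21.0 = -0.5429 + 21.0 = 20.46

20.46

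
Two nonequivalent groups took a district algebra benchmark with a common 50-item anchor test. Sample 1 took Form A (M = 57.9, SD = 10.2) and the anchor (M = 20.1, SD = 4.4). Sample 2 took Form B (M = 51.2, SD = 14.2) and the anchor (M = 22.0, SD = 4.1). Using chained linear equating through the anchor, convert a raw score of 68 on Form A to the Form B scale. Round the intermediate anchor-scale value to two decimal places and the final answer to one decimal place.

59.7

Form A → anchor (Sample 1): v = (4.4/10.2)(68 − 57.9) + 20.1 = 24.46
anchor → Form B (Sample 2): y = (14.2/4.1)(24.46 − 22.0) + 51.2 = 59.7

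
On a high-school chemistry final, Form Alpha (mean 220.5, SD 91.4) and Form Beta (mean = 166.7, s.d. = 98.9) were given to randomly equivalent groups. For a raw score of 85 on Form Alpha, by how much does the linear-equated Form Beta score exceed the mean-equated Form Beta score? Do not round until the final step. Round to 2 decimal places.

-11.12

Mean-equated: 85 + (166.7 − 220.5) = 31.20
Linear-equated: (98.9/91.4)(85 − 220.5) + 166.7 = 20.081
Difference = 20.081 − 31.20 = -11.12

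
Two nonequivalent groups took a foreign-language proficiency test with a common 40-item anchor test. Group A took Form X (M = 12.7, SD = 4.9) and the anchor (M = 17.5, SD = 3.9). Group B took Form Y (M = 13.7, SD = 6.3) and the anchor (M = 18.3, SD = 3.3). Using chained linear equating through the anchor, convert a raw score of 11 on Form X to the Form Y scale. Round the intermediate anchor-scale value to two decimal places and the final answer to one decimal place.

Form X → anchor (Group A): v = (3.9/4.9)(11 − 12.7) + 17.5 = 16.15
anchor → Form Y (Group B): y = (6.3/3.3)(16.15 − 18.3) + 13.7 = 9.6

9.6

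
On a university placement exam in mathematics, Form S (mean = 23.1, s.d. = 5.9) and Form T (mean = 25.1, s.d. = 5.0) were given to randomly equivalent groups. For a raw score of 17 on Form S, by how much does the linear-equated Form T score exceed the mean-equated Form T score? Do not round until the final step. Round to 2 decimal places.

0.93

Mean-equated: 17 + (25.1 − 23.1) = 19.00
Linear-equated: (5.0/5.9)(17 − 23.1) + 25.1 = 19.931
Difference = 19.931 − 19.00 = 0.93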